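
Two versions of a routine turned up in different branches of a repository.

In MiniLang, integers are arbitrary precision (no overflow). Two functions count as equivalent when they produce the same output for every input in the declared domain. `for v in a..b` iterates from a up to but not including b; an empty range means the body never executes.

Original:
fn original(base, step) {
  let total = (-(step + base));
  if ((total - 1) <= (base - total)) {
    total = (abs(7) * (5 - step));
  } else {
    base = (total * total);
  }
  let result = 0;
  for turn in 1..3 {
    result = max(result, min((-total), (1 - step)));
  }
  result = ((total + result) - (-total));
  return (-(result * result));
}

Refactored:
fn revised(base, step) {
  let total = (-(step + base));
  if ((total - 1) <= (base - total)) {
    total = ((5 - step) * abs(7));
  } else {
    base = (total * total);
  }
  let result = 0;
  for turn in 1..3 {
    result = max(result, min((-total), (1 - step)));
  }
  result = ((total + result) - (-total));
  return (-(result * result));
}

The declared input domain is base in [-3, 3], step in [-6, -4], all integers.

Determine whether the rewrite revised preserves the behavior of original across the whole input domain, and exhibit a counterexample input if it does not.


The two versions differ — the changes include same computation, different form.
One worked example (base=2, step=-4) — original: total = 2; ((total - 1) <= (base - total)) -> false; base = 4; result = 0; [turn=1]; result = 0; [turn=2]; result = 0; result = 4; return -16; revised: total = 2; ((total - 1) <= (base - total)) -> false; base = 4; result = 0; [turn=1]; result = 0; [turn=2]; result = 0; result = 4; return -16; agreement on -16.
Checked all 21 inputs in the declared domain: the outputs agree on every one.
verdict: equivalent


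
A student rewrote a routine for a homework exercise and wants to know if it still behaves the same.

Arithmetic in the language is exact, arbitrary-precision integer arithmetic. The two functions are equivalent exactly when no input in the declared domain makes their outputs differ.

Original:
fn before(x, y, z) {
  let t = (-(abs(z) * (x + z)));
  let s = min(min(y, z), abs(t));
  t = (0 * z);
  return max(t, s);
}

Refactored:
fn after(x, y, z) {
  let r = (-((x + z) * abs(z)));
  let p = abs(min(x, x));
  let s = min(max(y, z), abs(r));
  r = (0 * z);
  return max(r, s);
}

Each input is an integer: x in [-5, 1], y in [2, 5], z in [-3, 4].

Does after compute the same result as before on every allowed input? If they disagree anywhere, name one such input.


Try x=-5, y=2, z=-3.
before: t becomes 24; next s becomes -3; next t becomes 0; next final value 0
after: r becomes 24; next p becomes 5; next s becomes 2; next r becomes 0; next final value 2
0 vs 2 — the two versions disagree here.
verdict: not equivalent; witness: x=-5, y=2, z=-3


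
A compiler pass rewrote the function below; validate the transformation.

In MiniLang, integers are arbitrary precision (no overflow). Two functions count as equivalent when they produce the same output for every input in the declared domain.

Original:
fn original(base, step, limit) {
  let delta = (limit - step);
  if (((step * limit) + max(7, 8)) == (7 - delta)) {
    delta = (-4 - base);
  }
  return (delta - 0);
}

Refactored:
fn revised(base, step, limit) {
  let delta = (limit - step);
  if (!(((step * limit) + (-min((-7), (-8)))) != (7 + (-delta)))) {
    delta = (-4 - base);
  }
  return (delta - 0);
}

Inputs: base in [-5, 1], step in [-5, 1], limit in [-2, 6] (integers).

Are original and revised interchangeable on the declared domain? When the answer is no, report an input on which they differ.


Behavior is preserved: although min/max/abs usage differs; comparison usage differs; arithmetic usage differs; boolean connective usage differs, the outputs never diverge.
Tracing base=-5, step=-5, limit=-1: original: delta becomes 4; next (((step * limit) + max(7, 8)) == (7 - delta)) evaluates to false; next final value 4 | revised: delta becomes 4; next (!(((step * limit) + (-min((-7), (-8)))) != (7 + (-delta)))) evaluates to false; next final value 4 — matching result 4.
Every one of the 441 inputs gives matching results.
verdict: equivalent


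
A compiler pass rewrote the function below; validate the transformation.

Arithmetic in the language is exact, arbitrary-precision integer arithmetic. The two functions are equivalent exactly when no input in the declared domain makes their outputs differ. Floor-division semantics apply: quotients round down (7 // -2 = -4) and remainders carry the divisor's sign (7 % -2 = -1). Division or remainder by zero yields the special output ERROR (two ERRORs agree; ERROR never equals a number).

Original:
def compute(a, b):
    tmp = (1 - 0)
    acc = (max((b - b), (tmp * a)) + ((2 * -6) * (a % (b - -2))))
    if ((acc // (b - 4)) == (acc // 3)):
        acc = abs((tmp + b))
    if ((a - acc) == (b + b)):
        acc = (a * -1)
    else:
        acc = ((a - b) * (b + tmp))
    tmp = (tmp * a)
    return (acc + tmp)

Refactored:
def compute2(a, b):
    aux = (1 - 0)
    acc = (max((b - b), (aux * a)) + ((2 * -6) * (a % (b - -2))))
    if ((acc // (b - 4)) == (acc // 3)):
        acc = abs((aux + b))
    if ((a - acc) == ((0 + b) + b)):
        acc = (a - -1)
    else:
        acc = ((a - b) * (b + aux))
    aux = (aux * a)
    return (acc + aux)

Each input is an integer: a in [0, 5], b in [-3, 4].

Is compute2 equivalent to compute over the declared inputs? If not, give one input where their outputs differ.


Take a=2, b=0.
compute: tmp=1, then acc=2, then ((acc // (b - 4)) == (acc // 3)) is false, then ((a - acc) == (b + b)) is true, then acc=-2, then tmp=2, then returns 0
compute2: aux=1, then acc=2, then ((acc // (b - 4)) == (acc // 3)) is false, then ((a - acc) == ((0 + b) + b)) is true, then acc=3, then aux=2, then returns 5
0 and 5 differ, so these are not the same function on this domain.
verdict: not equivalent; witness: a=2, b=0


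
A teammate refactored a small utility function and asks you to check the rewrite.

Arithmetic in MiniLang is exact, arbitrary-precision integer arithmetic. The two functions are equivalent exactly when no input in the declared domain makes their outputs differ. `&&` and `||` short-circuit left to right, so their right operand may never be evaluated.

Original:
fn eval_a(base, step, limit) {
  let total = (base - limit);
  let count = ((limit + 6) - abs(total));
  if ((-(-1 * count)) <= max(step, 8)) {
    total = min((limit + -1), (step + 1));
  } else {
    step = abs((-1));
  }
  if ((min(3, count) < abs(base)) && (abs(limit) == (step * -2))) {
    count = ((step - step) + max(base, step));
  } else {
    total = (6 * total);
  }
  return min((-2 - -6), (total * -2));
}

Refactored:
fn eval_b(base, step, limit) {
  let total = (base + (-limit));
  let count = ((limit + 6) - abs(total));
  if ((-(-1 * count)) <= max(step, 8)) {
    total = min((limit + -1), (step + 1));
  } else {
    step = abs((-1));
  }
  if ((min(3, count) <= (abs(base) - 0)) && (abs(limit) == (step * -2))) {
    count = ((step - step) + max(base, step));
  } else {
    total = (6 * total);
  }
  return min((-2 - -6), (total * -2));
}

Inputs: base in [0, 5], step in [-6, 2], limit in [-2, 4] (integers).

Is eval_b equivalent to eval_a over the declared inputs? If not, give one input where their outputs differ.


Take base=3, step=0, limit=0.
eval_a: total := 3 | count := 3 | ((-(-1 * count)) <= max(step, 8)): true | total := -1 | ((min(3, count) < abs(base)) && (abs(limit) == (step * -2))): false | total := -6 | result 4
eval_b: total := 3 | count := 3 | ((-(-1 * count)) <= max(step, 8)): true | total := -1 | ((min(3, count) <= (abs(base) - 0)) && (abs(limit) == (step * -2))): true | count := 3 | result 2
4 against 2: the behavior changed.
verdict: not equivalent; witness: base=3, step=0, limit=0


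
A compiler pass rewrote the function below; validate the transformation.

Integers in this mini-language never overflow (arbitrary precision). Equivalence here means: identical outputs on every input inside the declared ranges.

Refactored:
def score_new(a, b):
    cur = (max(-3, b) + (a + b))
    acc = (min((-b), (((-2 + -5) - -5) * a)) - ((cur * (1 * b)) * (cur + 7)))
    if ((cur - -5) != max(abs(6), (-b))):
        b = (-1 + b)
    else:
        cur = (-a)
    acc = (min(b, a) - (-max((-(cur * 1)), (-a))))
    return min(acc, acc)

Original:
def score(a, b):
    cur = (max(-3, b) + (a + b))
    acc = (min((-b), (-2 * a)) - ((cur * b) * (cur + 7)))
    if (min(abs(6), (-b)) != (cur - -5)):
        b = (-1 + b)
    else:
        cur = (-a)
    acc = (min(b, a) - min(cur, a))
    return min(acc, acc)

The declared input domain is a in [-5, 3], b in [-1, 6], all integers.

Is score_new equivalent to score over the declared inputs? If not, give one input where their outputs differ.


Take a=-2, b=-1.
score: cur = -4; acc = -11; (min(abs(6), (-b)) != (cur - -5)) -> false; cur = 2; acc = 0; return 0
score_new: cur = -4; acc = -11; ((cur - -5) != max(abs(6), (-b))) -> true; b = -2; acc = 2; return 2
0 against 2: the behavior changed.
verdict: not equivalent; witness: a=-2, b=-1


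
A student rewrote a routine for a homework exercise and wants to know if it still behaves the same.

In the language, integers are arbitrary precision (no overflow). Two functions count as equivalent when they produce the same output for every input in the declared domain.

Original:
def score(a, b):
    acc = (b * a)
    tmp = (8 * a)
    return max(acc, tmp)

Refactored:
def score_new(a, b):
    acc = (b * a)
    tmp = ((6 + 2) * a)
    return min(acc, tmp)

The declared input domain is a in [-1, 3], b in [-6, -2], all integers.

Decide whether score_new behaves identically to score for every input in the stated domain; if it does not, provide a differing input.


Consider the input a=-1, b=-6.
score: acc becomes 6; next tmp becomes -8; next final value 6
score_new: acc becomes 6; next tmp becomes -8; next final value -8
6 vs -8 — the two versions disagree here.
verdict: not equivalent; witness: a=-1, b=-6


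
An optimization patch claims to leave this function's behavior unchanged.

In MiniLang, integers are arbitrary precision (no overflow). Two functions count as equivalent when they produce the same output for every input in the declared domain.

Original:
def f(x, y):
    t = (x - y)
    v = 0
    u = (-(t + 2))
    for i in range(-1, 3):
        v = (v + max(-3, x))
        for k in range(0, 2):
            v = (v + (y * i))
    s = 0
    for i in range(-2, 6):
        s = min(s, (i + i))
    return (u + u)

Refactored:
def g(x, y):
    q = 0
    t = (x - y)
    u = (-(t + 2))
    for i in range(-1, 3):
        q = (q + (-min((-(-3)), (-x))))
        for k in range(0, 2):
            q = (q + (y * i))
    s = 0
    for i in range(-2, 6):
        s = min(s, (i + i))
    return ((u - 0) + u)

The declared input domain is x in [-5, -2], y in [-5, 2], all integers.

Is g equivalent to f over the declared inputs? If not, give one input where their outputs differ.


Side by side, the visible changes include: local variable names differ, constant usage differs, arithmetic usage differs, min/max/abs usage differs.
Tracing x=-4, y=2: f: t=-6, then v=0, then u=4, then (i=-1), then v=-3, then (k=0), then v=-5, then (k=1), then v=-7, then (i=0), then v=-10, then (k=0), then v=-10, then (k=1), then v=-10, then (i=1), then v=-13, then (k=0), then v=-11, then (k=1), then v=-9, then (i=2), then v=-12, then (k=0), then v=-8, then (k=1), then v=-4, then s=0, then (i=-2), then s=-4, then (i=-1), then s=-4, then (i=0), then s=-4, then (i=1), then s=-4, then (i=2), then s=-4, then (i=3), then s=-4, then (i=4), then s=-4, then (i=5), then s=-4, then returns 8 | g: q=0, then t=-6, then u=4, then (i=-1), then q=-3, then (k=0), then q=-5, then (k=1), then q=-7, then (i=0), then q=-10, then (k=0), then q=-10, then (k=1), then q=-10, then (i=1), then q=-13, then (k=0), then q=-11, then (k=1), then q=-9, then (i=2), then q=-12, then (k=0), then q=-8, then (k=1), then q=-4, then s=0, then (i=-2), then s=-4, then (i=-1), then s=-4, then (i=0), then s=-4, then (i=1), then s=-4, then (i=2), then s=-4, then (i=3), then s=-4, then (i=4), then s=-4, then (i=5), then s=-4, then returns 8 — matching result 8.
Checked all 32 inputs in the declared domain: the outputs agree on every one.
verdict: equivalent


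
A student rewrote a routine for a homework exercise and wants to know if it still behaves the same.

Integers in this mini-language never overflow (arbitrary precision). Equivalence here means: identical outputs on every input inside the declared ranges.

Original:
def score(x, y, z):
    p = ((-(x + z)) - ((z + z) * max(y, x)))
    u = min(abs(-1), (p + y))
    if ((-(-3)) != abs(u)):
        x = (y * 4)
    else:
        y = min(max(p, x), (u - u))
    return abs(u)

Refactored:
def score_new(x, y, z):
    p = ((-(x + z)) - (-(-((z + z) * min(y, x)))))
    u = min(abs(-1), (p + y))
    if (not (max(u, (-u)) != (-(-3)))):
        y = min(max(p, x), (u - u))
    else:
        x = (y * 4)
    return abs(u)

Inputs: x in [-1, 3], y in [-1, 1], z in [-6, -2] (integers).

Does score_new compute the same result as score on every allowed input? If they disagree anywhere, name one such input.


There is a counterexample at x=-1, y=0, z=-6: 1 on one side, 5 on the other.
score: p = 7; u = 1; ((-(-3)) != abs(u)) -> true; x = 0; return 1
score_new: p = -5; u = -5; (not (max(u, (-u)) != (-(-3)))) -> false; x = 0; return 5
verdict: not equivalent; witness: x=-1, y=0, z=-6


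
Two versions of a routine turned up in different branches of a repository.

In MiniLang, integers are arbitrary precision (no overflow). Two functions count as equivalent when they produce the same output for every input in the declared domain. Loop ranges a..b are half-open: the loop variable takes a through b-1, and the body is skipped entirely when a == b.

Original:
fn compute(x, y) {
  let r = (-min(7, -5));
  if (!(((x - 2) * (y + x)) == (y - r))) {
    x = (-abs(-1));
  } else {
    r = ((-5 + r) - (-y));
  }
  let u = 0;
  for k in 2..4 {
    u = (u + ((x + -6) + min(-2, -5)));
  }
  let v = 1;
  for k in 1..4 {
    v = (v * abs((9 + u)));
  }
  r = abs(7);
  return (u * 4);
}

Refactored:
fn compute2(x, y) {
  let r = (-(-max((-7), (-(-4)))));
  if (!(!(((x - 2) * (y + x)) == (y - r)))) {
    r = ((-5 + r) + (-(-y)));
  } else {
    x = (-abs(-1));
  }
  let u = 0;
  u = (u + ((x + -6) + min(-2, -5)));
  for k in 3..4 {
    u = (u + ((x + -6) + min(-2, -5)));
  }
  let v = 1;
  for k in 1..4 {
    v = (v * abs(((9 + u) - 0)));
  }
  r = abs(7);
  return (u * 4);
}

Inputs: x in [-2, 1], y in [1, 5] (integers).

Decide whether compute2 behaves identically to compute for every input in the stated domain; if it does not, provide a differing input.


Evaluate both at x=1, y=2.
compute: r becomes 5; next (!(((x - 2) * (y + x)) == (y - r))) evaluates to false; next r becomes 2; next u becomes 0; next at k=2:; next u becomes -10; next at k=3:; next u becomes -20; next v becomes 1; next at k=1:; next v becomes 11; next at k=2:; next v becomes 121; next at k=3:; next v becomes 1331; next r becomes 7; next final value -80
compute2: r becomes 4; next (!(!(((x - 2) * (y + x)) == (y - r)))) evaluates to false; next x becomes -1; next u becomes 0; next u becomes -12; next at k=3:; next u becomes -24; next v becomes 1; next at k=1:; next v becomes 15; next at k=2:; next v becomes 225; next at k=3:; next v becomes 3375; next r becomes 7; next final value -96
-80 vs -96 — the two versions disagree here.
verdict: not equivalent; witness: x=1, y=2


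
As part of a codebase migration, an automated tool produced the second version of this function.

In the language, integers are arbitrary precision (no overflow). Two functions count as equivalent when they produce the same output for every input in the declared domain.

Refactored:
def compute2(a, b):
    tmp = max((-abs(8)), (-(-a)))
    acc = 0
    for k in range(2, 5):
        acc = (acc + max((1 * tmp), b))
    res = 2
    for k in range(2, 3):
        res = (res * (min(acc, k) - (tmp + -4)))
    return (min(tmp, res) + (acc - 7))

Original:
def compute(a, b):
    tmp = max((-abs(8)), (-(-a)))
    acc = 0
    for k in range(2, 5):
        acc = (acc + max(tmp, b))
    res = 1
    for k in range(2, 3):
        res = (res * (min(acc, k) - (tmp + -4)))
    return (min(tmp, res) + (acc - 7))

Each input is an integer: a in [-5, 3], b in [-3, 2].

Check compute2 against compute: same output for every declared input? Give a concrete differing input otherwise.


Take a=-3, b=-3.
compute: tmp becomes -3; next acc becomes 0; next at k=2:; next acc becomes -3; next at k=3:; next acc becomes -6; next at k=4:; next acc becomes -9; next res becomes 1; next at k=2:; next res becomes -2; next final value -19
compute2: tmp becomes -3; next acc becomes 0; next at k=2:; next acc becomes -3; next at k=3:; next acc becomes -6; next at k=4:; next acc becomes -9; next res becomes 2; next at k=2:; next res becomes -4; next final value -20
-19 vs -20 — the two versions disagree here.
verdict: not equivalent; witness: a=-3, b=-3


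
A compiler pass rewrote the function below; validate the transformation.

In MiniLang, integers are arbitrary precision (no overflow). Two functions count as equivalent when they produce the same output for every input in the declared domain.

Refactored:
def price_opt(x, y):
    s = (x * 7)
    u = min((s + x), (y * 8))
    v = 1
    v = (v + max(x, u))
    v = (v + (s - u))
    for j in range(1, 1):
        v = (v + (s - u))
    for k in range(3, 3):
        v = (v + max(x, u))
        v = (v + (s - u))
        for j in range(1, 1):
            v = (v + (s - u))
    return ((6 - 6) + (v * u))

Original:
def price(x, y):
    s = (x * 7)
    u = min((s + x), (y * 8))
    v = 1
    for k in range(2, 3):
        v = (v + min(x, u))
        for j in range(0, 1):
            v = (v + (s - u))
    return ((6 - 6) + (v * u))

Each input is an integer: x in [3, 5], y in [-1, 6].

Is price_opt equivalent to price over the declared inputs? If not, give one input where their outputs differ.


Not equivalent: x=3, y=-1 separates them (-176 vs -264).
price: s := 21 | u := -8 | v := 1 | iter k=2: | v := -7 | iter j=0: | v := 22 | result -176
price_opt: s := 21 | u := -8 | v := 1 | v := 4 | v := 33 | loop over j: empty range | loop over k: empty range | result -264
verdict: not equivalent; witness: x=3, y=-1


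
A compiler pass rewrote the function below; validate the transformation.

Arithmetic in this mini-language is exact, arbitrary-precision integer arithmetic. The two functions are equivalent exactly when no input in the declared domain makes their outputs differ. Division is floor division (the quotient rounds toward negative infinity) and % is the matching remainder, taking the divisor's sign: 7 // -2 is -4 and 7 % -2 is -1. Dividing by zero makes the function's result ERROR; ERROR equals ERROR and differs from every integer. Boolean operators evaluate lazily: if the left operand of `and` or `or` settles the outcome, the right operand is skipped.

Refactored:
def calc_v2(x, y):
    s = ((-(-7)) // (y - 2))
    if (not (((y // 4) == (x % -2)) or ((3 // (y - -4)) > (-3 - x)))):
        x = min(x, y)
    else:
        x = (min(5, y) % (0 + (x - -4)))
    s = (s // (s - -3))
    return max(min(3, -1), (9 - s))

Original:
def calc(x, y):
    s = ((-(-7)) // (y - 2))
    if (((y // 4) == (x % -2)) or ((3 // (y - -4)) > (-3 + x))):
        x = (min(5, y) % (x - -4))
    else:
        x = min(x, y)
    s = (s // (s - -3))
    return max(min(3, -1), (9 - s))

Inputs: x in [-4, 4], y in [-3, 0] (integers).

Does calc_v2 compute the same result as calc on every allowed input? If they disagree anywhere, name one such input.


The rewrite breaks on x=-4, y=-2, where the results are ERROR and 11.
calc: s becomes -2; next (((y // 4) == (x % -2)) or ((3 // (y - -4)) > (-3 + x))) evaluates to true; next hits division by zero so the output is ERROR
calc_v2: s becomes -2; next (not (((y // 4) == (x % -2)) or ((3 // (y - -4)) > (-3 - x)))) evaluates to true; next x becomes -4; next s becomes -2; next final value 11
verdict: not equivalent; witness: x=-4, y=-2


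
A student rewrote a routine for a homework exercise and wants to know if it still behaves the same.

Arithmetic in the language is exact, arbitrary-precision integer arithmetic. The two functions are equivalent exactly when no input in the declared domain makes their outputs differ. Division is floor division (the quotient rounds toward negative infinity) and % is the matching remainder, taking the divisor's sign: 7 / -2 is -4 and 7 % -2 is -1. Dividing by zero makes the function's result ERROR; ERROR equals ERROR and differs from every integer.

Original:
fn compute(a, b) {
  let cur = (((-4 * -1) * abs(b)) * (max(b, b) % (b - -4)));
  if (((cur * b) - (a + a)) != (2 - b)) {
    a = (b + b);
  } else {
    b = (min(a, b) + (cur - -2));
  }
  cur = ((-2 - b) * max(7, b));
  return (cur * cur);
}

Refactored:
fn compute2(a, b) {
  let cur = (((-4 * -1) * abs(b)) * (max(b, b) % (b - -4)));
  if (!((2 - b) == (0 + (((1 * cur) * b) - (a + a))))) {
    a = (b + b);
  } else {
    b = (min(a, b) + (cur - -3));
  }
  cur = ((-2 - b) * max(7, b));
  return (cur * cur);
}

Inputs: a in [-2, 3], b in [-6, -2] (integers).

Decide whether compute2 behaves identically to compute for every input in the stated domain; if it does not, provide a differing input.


Not equivalent: a=-2, b=-2 separates them (196 vs 441).
compute: cur := 0 | (((cur * b) - (a + a)) != (2 - b)): false | b := 0 | cur := -14 | result 196
compute2: cur := 0 | (!((2 - b) == (0 + (((1 * cur) * b) - (a + a))))): false | b := 1 | cur := -21 | result 441
verdict: not equivalent; witness: a=-2, b=-2


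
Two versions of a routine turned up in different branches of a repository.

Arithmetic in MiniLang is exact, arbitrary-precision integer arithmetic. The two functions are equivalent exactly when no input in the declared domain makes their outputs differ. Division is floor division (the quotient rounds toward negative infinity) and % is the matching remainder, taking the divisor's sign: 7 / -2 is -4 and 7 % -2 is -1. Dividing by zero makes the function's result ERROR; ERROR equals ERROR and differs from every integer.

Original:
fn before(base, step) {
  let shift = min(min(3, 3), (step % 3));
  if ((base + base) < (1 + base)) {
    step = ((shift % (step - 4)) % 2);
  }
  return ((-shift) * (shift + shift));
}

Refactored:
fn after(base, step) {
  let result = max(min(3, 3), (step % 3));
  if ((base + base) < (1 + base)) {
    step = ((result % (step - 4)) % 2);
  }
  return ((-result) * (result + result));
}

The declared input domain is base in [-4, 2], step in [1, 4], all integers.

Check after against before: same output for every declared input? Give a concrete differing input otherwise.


Consider the input base=-4, step=1.
before: shift := 1 | ((base + base) < (1 + base)): true | step := 0 | result -2
after: result := 3 | ((base + base) < (1 + base)): true | step := 0 | result -18
-2 against -18: the behavior changed.
verdict: not equivalent; witness: base=-4, step=1


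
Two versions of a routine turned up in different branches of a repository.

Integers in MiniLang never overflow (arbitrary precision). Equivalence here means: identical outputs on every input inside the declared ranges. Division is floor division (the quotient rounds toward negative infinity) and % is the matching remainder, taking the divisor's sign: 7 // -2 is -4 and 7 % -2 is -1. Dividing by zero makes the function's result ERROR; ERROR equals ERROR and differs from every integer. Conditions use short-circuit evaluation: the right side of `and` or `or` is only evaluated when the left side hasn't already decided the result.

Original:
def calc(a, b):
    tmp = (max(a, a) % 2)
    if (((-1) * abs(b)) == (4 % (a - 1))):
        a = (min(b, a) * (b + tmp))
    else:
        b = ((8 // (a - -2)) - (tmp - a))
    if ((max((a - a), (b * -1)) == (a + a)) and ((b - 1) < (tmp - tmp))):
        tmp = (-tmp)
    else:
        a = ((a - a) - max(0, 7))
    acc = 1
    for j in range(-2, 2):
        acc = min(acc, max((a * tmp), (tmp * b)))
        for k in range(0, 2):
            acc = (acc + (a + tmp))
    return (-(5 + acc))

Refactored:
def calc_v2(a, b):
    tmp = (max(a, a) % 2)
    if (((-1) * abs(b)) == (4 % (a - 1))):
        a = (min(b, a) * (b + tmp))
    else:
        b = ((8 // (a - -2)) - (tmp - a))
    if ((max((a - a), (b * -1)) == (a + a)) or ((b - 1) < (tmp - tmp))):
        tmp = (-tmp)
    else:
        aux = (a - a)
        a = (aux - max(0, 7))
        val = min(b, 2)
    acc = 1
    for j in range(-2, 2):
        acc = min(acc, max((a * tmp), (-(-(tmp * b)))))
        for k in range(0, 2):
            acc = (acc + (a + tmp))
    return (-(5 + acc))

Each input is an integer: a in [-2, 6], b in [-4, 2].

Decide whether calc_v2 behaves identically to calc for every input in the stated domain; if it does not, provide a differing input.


Evaluate both at a=-2, b=-2.
calc: tmp=0, then (((-1) * abs(b)) == (4 % (a - 1))) is true, then a=4, then ((max((a - a), (b * -1)) == (a + a)) and ((b - 1) < (tmp - tmp))) is false, then a=-7, then acc=1, then (j=-2), then acc=0, then (k=0), then acc=-7, then (k=1), then acc=-14, then (j=-1), then acc=-14, then (k=0), then acc=-21, then (k=1), then acc=-28, then (j=0), then acc=-28, then (k=0), then acc=-35, then (k=1), then acc=-42, then (j=1), then acc=-42, then (k=0), then acc=-49, then (k=1), then acc=-56, then returns 51
calc_v2: tmp=0, then (((-1) * abs(b)) == (4 % (a - 1))) is true, then a=4, then ((max((a - a), (b * -1)) == (a + a)) or ((b - 1) < (tmp - tmp))) is true, then tmp=0, then acc=1, then (j=-2), then acc=0, then (k=0), then acc=4, then (k=1), then acc=8, then (j=-1), then acc=0, then (k=0), then acc=4, then (k=1), then acc=8, then (j=0), then acc=0, then (k=0), then acc=4, then (k=1), then acc=8, then (j=1), then acc=0, then (k=0), then acc=4, then (k=1), then acc=8, then returns -13
51 vs -13 — the two versions disagree here.
verdict: not equivalent; witness: a=-2, b=-2


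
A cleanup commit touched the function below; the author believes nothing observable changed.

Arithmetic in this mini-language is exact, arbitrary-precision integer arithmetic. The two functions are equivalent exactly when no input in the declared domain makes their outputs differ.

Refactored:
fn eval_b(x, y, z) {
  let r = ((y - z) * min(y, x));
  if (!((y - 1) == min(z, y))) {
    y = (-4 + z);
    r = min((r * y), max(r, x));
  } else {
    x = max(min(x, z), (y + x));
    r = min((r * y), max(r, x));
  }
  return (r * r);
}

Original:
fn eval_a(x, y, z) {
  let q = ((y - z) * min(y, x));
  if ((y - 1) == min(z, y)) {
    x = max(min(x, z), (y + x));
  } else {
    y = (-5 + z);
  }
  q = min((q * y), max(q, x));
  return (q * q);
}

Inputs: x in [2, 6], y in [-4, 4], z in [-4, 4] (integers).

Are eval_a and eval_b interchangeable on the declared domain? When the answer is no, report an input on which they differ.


Try x=2, y=-4, z=-3.
eval_a: q becomes 4; next ((y - 1) == min(z, y)) evaluates to false; next y becomes -8; next q becomes -32; next final value 1024
eval_b: r becomes 4; next (!((y - 1) == min(z, y))) evaluates to true; next y becomes -7; next r becomes -28; next final value 784
1024 != 784, so the rewrite changes behavior.
verdict: not equivalent; witness: x=2, y=-4, z=-3


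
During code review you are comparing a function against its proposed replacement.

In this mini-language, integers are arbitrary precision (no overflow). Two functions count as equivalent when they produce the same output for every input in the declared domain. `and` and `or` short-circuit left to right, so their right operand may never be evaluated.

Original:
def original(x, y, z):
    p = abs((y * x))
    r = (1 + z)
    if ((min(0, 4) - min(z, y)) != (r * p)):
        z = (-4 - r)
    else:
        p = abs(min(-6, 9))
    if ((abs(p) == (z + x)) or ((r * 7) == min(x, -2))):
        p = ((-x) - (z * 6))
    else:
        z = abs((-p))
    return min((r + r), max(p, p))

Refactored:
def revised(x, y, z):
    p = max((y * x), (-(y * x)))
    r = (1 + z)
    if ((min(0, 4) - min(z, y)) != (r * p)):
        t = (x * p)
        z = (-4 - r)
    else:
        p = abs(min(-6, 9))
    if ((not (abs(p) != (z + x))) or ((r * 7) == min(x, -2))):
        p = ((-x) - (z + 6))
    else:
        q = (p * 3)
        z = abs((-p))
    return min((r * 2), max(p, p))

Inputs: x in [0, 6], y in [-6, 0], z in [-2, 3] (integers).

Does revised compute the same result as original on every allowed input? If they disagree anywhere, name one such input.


At x=3, y=0, z=-2: original gives -2, revised gives -6.
verdict: not equivalent; witness: x=3, y=0, z=-2


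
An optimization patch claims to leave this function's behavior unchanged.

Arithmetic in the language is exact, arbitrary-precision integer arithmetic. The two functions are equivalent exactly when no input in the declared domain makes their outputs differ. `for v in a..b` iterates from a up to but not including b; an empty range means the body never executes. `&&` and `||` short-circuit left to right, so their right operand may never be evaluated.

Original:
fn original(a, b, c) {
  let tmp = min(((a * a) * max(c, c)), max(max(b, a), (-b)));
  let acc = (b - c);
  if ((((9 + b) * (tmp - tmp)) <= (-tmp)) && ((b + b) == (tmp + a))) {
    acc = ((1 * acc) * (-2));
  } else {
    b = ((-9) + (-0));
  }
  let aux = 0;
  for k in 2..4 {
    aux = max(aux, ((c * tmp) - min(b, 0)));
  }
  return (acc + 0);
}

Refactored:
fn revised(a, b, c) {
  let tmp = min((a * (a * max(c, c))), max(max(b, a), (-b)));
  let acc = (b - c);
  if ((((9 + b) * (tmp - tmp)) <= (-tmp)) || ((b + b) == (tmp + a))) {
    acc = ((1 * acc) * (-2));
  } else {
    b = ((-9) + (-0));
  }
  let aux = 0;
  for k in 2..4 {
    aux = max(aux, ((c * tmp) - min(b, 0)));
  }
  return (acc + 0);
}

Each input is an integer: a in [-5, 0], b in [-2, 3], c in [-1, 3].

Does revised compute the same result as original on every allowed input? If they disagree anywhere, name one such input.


Run the pair on a=-5, b=-2, c=-1.
original: tmp = -25; acc = -1; ((((9 + b) * (tmp - tmp)) <= (-tmp)) && ((b + b) == (tmp + a))) -> false; b = -9; aux = 0; [k=2]; aux = 34; [k=3]; aux = 34; return -1
revised: tmp = -25; acc = -1; ((((9 + b) * (tmp - tmp)) <= (-tmp)) || ((b + b) == (tmp + a))) -> true; acc = 2; aux = 0; [k=2]; aux = 27; [k=3]; aux = 27; return 2
-1 and 2 differ, so these are not the same function on this domain.
verdict: not equivalent; witness: a=-5, b=-2, c=-1


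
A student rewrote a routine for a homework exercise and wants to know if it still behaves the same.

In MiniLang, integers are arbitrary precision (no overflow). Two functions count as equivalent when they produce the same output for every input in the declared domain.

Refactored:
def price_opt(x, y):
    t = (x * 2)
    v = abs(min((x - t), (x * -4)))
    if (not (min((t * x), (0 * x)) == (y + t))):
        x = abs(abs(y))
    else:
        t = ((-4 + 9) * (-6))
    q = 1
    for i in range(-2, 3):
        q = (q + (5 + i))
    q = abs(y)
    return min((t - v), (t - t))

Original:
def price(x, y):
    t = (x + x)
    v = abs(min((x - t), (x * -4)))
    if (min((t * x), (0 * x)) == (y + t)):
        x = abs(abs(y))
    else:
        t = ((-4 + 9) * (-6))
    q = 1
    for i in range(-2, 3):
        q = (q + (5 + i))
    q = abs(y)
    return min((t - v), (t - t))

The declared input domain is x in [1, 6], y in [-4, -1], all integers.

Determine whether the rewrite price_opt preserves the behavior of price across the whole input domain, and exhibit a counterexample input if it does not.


Try x=1, y=-4.
price: t becomes 2; next v becomes 4; next (min((t * x), (0 * x)) == (y + t)) evaluates to false; next t becomes -30; next q becomes 1; next at i=-2:; next q becomes 4; next at i=-1:; next q becomes 8; next at i=0:; next q becomes 13; next at i=1:; next q becomes 19; next at i=2:; next q becomes 26; next q becomes 4; next final value -34
price_opt: t becomes 2; next v becomes 4; next (not (min((t * x), (0 * x)) == (y + t))) evaluates to true; next x becomes 4; next q becomes 1; next at i=-2:; next q becomes 4; next at i=-1:; next q becomes 8; next at i=0:; next q becomes 13; next at i=1:; next q becomes 19; next at i=2:; next q becomes 26; next q becomes 4; next final value -2
-34 != -2, so the rewrite changes behavior.
verdict: not equivalent; witness: x=1, y=-4


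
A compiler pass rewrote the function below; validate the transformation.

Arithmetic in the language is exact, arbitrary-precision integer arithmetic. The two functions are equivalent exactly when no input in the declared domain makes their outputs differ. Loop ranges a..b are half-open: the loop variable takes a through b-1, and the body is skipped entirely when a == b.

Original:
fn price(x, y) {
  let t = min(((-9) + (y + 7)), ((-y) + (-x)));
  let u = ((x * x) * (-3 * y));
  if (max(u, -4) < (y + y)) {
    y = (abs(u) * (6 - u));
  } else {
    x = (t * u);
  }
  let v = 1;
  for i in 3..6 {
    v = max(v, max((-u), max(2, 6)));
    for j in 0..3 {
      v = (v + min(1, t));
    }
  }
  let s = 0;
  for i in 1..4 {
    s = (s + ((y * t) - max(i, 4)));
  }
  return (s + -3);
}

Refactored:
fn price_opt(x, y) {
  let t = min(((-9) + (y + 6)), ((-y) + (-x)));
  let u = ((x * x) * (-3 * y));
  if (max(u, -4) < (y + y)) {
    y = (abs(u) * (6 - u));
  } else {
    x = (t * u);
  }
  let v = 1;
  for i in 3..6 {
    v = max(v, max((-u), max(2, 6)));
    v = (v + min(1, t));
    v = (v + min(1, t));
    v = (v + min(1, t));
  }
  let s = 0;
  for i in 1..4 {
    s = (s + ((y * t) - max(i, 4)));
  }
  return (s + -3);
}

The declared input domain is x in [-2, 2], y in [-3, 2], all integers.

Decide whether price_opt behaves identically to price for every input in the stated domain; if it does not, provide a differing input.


Run the pair on x=-2, y=-3.
price: t := -5 | u := 36 | (max(u, -4) < (y + y)): false | x := -180 | v := 1 | iter i=3: | v := 6 | iter j=0: | v := 1 | iter j=1: | v := -4 | iter j=2: | v := -9 | iter i=4: | v := 6 | iter j=0: | v := 1 | iter j=1: | v := -4 | iter j=2: | v := -9 | iter i=5: | v := 6 | iter j=0: | v := 1 | iter j=1: | v := -4 | iter j=2: | v := -9 | s := 0 | iter i=1: | s := 11 | iter i=2: | s := 22 | iter i=3: | s := 33 | result 30
price_opt: t := -6 | u := 36 | (max(u, -4) < (y + y)): false | x := -216 | v := 1 | iter i=3: | v := 6 | v := 0 | v := -6 | v := -12 | iter i=4: | v := 6 | v := 0 | v := -6 | v := -12 | iter i=5: | v := 6 | v := 0 | v := -6 | v := -12 | s := 0 | iter i=1: | s := 14 | iter i=2: | s := 28 | iter i=3: | s := 42 | result 39
30 against 39: the behavior changed.
verdict: not equivalent; witness: x=-2, y=-3


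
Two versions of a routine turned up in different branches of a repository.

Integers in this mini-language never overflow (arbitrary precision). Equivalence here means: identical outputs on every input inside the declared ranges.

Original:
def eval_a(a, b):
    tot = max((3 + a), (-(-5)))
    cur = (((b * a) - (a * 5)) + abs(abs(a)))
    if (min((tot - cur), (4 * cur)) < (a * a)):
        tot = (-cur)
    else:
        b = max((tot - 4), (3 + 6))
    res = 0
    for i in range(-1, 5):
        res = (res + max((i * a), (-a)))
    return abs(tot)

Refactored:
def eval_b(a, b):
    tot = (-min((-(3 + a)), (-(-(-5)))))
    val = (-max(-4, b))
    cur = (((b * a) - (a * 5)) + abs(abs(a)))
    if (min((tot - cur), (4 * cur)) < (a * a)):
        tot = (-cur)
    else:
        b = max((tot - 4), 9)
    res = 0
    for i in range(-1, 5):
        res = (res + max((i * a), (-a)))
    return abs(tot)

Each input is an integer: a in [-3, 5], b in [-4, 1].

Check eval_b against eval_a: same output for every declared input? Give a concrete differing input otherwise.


Behavior is preserved: although statement counts differ; local variable names differ; arithmetic usage differs; constant usage differs; min/max/abs usage differs, the outputs never diverge.
One worked example (a=1, b=-2) — eval_a: tot = 5; cur = -6; (min((tot - cur), (4 * cur)) < (a * a)) -> true; tot = 6; res = 0; [i=-1]; res = -1; [i=0]; res = -1; [i=1]; res = 0; [i=2]; res = 2; [i=3]; res = 5; [i=4]; res = 9; return 6; eval_b: tot = 5; val = 2; cur = -6; (min((tot - cur), (4 * cur)) < (a * a)) -> true; tot = 6; res = 0; [i=-1]; res = -1; [i=0]; res = -1; [i=1]; res = 0; [i=2]; res = 2; [i=3]; res = 5; [i=4]; res = 9; return 6; agreement on 6.
Every one of the 54 inputs gives matching results.
verdict: equivalent


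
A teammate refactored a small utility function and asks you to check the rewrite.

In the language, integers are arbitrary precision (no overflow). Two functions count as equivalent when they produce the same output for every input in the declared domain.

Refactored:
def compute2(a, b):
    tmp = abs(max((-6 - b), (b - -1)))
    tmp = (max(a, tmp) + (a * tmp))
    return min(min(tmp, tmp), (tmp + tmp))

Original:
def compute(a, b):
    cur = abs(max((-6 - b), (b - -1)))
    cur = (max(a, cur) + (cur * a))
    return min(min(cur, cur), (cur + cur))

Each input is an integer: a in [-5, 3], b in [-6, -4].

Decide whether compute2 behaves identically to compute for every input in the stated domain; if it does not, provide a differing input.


The two versions differ — the changes include local variable names differ.
Spot check at a=-1, b=-4 — compute: cur=2, then cur=0, then returns 0. compute2: tmp=2, then tmp=0, then returns 0. Both give 0.
Sweeping the whole domain (27 inputs) finds no disagreement.
verdict: equivalent


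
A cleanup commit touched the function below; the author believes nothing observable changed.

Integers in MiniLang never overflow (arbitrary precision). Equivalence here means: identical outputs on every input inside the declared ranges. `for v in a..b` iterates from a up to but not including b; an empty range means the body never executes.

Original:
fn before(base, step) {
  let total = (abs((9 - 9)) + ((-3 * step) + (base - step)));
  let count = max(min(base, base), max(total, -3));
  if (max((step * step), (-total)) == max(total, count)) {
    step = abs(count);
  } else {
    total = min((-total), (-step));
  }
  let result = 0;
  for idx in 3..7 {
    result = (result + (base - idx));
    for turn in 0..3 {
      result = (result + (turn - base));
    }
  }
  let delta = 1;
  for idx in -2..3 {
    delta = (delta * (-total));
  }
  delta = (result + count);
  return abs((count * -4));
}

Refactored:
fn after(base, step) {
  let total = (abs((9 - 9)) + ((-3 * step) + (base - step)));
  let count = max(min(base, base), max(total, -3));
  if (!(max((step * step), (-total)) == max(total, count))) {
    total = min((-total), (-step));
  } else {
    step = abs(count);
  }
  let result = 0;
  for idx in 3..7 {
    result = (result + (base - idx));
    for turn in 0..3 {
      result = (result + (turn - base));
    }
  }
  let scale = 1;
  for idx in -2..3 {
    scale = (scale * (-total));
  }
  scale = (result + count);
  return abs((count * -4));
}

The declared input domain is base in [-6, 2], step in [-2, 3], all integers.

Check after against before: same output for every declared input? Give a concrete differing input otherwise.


Reading the diff, among the changes: local variable names differ; boolean connective usage differs.
As a probe, take base=-3, step=2: before runs total becomes -11; next count becomes -3; next (max((step * step), (-total)) == max(total, count)) evaluates to false; next total becomes -2; next result becomes 0; next at idx=3:; next result becomes -6; next at turn=0:; next result becomes -3; next at turn=1:; next result becomes 1; next at turn=2:; next result becomes 6; next at idx=4:; next result becomes -1; next at turn=0:; next result becomes 2; next at turn=1:; next result becomes 6; next at turn=2:; next result becomes 11; next at idx=5:; next result becomes 3; next at turn=0:; next result becomes 6; next at turn=1:; next result becomes 10; next at turn=2:; next result becomes 15; next at idx=6:; next result becomes 6; next at turn=0:; next result becomes 9; next at turn=1:; next result becomes 13; next at turn=2:; next result becomes 18; next delta becomes 1; next at idx=-2:; next delta becomes 2; next at idx=-1:; next delta becomes 4; next at idx=0:; next delta becomes 8; next at idx=1:; next delta becomes 16; next at idx=2:; next delta becomes 32; next delta becomes 15; next final value 12; after runs total becomes -11; next count becomes -3; next (!(max((step * step), (-total)) == max(total, count))) evaluates to true; next total becomes -2; next result becomes 0; next at idx=3:; next result becomes -6; next at turn=0:; next result becomes -3; next at turn=1:; next result becomes 1; next at turn=2:; next result becomes 6; next at idx=4:; next result becomes -1; next at turn=0:; next result becomes 2; next at turn=1:; next result becomes 6; next at turn=2:; next result becomes 11; next at idx=5:; next result becomes 3; next at turn=0:; next result becomes 6; next at turn=1:; next result becomes 10; next at turn=2:; next result becomes 15; next at idx=6:; next result becomes 6; next at turn=0:; next result becomes 9; next at turn=1:; next result becomes 13; next at turn=2:; next result becomes 18; next scale becomes 1; next at idx=-2:; next scale becomes 2; next at idx=-1:; next scale becomes 4; next at idx=0:; next scale becomes 8; next at idx=1:; next scale becomes 16; next at idx=2:; next scale becomes 32; next scale becomes 15; next final value 12; both end at 12.
Across all 54 domain points the two functions coincide.
verdict: equivalent
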